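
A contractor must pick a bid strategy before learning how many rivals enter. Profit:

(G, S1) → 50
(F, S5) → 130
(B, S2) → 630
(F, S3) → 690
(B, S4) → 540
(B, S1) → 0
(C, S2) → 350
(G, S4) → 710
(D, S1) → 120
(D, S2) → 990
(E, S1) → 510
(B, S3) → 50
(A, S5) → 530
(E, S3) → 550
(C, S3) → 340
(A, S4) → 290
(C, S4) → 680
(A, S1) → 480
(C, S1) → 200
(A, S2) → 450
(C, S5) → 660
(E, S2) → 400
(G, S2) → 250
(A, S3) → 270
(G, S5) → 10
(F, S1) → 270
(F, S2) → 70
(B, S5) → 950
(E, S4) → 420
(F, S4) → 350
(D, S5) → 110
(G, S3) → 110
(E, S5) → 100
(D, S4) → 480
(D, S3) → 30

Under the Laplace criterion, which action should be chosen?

Row averages: A=404, B=434, C=446, D=346, E=396, F=302, G=226
Highest average = 446 → C.

C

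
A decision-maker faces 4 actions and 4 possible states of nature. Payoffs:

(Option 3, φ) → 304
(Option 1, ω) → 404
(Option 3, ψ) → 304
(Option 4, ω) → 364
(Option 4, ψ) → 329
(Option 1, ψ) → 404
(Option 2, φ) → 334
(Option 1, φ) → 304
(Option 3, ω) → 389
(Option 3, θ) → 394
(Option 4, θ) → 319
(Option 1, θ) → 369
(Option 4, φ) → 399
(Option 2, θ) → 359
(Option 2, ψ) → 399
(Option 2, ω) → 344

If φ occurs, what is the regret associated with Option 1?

Best payoff under φ is 399.
Regret = 399 − 304 = 95.

95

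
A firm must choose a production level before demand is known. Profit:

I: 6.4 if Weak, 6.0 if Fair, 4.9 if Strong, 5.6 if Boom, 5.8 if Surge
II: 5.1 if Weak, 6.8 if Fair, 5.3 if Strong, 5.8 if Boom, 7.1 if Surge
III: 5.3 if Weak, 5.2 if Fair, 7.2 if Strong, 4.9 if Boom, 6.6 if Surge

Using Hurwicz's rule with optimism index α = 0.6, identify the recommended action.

I: 0.6·6.4 + 0.4·4.9 = 5.8
II: 0.6·7.1 + 0.4·5.1 = 6.3
III: 0.6·7.2 + 0.4·4.9 = 6.28
Highest Hurwicz score = 6.3 → II.

II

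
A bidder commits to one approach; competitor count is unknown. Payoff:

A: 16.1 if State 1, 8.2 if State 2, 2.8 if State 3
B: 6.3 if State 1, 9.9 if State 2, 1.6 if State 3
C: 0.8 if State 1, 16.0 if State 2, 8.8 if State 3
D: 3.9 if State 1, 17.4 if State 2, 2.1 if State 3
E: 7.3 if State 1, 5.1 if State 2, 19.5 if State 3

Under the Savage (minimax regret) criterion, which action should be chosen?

E

Column bests: State 1=16.1, State 2=17.4, State 3=19.5.
A regrets: 0.0, 9.2, 16.7 → max 16.7
B regrets: 9.8, 7.5, 17.9 → max 17.9
C regrets: 15.3, 1.4, 10.7 → max 15.3
D regrets: 12.2, 0.0, 17.4 → max 17.4
E regrets: 8.8, 12.3, 0.0 → max 12.3
Smallest max regret = 12.3 → E.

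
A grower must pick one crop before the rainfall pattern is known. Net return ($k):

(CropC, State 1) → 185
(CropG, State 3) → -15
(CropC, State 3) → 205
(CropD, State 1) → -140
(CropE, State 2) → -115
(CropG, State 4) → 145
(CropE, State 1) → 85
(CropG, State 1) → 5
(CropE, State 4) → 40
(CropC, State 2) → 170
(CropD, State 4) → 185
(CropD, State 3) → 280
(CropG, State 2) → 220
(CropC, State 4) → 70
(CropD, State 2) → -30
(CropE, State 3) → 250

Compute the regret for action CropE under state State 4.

145

Best payoff under State 4 is 185.
Regret = 185 − 40 = 145.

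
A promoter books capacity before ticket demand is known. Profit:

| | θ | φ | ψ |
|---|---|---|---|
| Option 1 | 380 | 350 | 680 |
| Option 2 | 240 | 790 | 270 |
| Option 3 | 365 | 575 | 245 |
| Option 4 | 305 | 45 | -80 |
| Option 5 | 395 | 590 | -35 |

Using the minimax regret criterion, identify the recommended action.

Option 2

Column bests: θ=395, φ=790, ψ=680.
Option 1 regrets: 15, 440, 0 → max 440
Option 2 regrets: 155, 0, 410 → max 410
Option 3 regrets: 30, 215, 435 → max 435
Option 4 regrets: 90, 745, 760 → max 760
Option 5 regrets: 0, 200, 715 → max 715
Smallest max regret = 410 → Option 2.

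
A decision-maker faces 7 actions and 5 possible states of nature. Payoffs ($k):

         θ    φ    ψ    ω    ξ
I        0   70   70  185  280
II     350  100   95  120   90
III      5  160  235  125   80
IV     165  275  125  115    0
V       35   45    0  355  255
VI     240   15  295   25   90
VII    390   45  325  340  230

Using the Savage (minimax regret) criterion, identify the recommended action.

Column bests: θ=390, φ=275, ψ=325, ω=355, ξ=280.
I regrets: 390, 205, 255, 170, 0 → max 390
II regrets: 40, 175, 230, 235, 190 → max 235
III regrets: 385, 115, 90, 230, 200 → max 385
IV regrets: 225, 0, 200, 240, 280 → max 280
V regrets: 355, 230, 325, 0, 25 → max 355
VI regrets: 150, 260, 30, 330, 190 → max 330
VII regrets: 0, 230, 0, 15, 50 → max 230
Smallest max regret = 230 → VII.

VII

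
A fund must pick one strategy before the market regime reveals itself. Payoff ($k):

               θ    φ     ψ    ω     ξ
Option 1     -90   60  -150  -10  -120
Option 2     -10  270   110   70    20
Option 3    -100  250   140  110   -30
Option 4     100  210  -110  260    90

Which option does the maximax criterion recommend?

Row maxima: Option 1=60, Option 2=270, Option 3=250, Option 4=260
Best best-case = 270 → Option 2.

Option 2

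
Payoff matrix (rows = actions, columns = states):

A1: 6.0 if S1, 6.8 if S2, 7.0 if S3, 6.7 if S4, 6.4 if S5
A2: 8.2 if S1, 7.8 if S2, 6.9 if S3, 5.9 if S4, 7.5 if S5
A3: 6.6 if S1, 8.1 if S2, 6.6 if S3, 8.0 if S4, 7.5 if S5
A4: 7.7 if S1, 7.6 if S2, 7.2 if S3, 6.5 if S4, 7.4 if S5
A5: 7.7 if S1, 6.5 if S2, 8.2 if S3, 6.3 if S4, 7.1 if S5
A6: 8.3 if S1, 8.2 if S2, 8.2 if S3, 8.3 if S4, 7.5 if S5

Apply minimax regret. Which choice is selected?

A6

Column bests: S1=8.3, S2=8.2, S3=8.2, S4=8.3, S5=7.5.
A1 regrets: 2.3, 1.4, 1.2, 1.6, 1.1 → max 2.3
A2 regrets: 0.1, 0.4, 1.3, 2.4, 0.0 → max 2.4
A3 regrets: 1.7, 0.1, 1.6, 0.3, 0.0 → max 1.7
A4 regrets: 0.6, 0.6, 1.0, 1.8, 0.1 → max 1.8
A5 regrets: 0.6, 1.7, 0.0, 2.0, 0.4 → max 2.0
A6 regrets: 0.0, 0.0, 0.0, 0.0, 0.0 → max 0.0
Smallest max regret = 0.0 → A6.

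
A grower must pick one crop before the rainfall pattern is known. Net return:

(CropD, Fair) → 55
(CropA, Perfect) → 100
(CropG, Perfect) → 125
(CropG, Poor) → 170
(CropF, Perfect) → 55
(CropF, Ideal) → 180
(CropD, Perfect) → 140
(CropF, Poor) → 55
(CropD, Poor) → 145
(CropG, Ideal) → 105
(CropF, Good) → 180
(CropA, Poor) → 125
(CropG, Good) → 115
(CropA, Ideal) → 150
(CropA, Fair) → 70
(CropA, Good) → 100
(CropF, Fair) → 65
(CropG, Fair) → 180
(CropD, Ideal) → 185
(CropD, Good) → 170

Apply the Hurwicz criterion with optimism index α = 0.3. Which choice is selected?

CropG

CropD: 0.3·185 + 0.7·55 = 94
CropF: 0.3·180 + 0.7·55 = 92.5
CropA: 0.3·150 + 0.7·70 = 94
CropG: 0.3·180 + 0.7·105 = 127.5
Highest Hurwicz score = 127.5 → CropG.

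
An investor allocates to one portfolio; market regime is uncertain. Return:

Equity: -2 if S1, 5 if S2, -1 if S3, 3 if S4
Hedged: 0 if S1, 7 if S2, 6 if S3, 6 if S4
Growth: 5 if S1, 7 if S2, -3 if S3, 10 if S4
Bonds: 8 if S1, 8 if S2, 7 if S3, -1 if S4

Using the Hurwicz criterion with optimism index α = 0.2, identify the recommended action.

Equity: 0.2·5 + 0.8·(-2) = -0.6
Hedged: 0.2·7 + 0.8·0 = 1.4
Growth: 0.2·10 + 0.8·(-3) = -0.4
Bonds: 0.2·8 + 0.8·(-1) = 0.8
Highest Hurwicz score = 1.4 → Hedged.

Hedged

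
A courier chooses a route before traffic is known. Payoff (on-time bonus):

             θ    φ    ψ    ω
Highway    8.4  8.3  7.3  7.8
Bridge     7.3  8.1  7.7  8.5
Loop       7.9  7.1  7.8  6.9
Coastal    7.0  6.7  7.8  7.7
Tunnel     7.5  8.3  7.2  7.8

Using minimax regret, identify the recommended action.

Highway

Column bests: θ=8.4, φ=8.3, ψ=7.8, ω=8.5.
Highway regrets: 0.0, 0.0, 0.5, 0.7 → max 0.7
Bridge regrets: 1.1, 0.2, 0.1, 0.0 → max 1.1
Loop regrets: 0.5, 1.2, 0.0, 1.6 → max 1.6
Coastal regrets: 1.4, 1.6, 0.0, 0.8 → max 1.6
Tunnel regrets: 0.9, 0.0, 0.6, 0.7 → max 0.9
Smallest max regret = 0.7 → Highway.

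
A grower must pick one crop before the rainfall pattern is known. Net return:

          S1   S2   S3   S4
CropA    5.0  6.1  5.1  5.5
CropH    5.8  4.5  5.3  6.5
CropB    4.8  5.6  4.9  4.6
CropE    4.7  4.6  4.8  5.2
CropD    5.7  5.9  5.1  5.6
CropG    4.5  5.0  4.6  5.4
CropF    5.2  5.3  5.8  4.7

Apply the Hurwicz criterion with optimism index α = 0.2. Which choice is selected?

CropD

CropA: 0.2·6.1 + 0.8·5.0 = 5.22
CropH: 0.2·6.5 + 0.8·4.5 = 4.9
CropB: 0.2·5.6 + 0.8·4.6 = 4.8
CropE: 0.2·5.2 + 0.8·4.6 = 4.72
CropD: 0.2·5.9 + 0.8·5.1 = 5.26
CropG: 0.2·5.4 + 0.8·4.5 = 4.68
CropF: 0.2·5.8 + 0.8·4.7 = 4.92
Highest Hurwicz score = 5.26 → CropD.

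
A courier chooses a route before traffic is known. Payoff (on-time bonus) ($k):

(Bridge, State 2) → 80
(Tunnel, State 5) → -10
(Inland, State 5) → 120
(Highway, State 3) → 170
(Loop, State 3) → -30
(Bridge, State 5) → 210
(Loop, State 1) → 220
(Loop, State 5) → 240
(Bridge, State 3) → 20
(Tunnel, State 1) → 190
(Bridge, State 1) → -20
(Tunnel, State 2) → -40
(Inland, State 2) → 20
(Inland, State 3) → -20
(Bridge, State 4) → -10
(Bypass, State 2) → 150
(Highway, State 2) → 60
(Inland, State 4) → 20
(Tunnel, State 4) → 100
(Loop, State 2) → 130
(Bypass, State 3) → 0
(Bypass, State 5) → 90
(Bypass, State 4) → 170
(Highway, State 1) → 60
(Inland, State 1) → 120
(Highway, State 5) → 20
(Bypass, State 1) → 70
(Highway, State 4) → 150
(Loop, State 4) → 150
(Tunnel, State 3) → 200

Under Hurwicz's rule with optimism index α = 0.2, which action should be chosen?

Loop: 0.2·240 + 0.8·(-30) = 24
Highway: 0.2·170 + 0.8·20 = 50
Inland: 0.2·120 + 0.8·(-20) = 8
Tunnel: 0.2·200 + 0.8·(-40) = 8
Bypass: 0.2·170 + 0.8·0 = 34
Bridge: 0.2·210 + 0.8·(-20) = 26
Highest Hurwicz score = 50 → Highway.

Highway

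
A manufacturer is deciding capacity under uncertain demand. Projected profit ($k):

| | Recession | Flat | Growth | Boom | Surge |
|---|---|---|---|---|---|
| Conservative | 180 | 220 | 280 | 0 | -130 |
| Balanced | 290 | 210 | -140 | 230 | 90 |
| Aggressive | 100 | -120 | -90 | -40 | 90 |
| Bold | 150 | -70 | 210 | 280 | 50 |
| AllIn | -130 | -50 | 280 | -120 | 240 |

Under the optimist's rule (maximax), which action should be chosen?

Row maxima: Conservative=280, Balanced=290, Aggressive=100, Bold=280, AllIn=280
Best best-case = 290 → Balanced.

Balanced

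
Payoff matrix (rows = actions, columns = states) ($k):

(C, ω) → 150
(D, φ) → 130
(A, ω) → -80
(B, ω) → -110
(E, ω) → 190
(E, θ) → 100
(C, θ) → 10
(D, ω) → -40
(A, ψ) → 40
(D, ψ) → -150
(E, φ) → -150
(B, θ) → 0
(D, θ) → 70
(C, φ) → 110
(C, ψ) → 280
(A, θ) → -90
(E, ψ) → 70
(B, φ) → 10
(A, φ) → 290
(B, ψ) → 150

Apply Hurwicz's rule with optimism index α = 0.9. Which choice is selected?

C

A: 0.9·290 + 0.1·(-90) = 252
B: 0.9·150 + 0.1·(-110) = 124
C: 0.9·280 + 0.1·10 = 253
D: 0.9·130 + 0.1·(-150) = 102
E: 0.9·190 + 0.1·(-150) = 156
Highest Hurwicz score = 253 → C.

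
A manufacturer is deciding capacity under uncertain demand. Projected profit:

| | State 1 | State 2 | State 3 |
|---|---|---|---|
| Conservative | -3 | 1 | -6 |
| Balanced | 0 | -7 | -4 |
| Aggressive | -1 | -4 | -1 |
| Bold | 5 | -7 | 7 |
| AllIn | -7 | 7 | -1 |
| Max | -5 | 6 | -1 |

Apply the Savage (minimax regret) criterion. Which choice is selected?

Max

Column bests: State 1=5, State 2=7, State 3=7.
Conservative regrets: 8, 6, 13 → max 13
Balanced regrets: 5, 14, 11 → max 14
Aggressive regrets: 6, 11, 8 → max 11
Bold regrets: 0, 14, 0 → max 14
AllIn regrets: 12, 0, 8 → max 12
Max regrets: 10, 1, 8 → max 10
Smallest max regret = 10 → Max.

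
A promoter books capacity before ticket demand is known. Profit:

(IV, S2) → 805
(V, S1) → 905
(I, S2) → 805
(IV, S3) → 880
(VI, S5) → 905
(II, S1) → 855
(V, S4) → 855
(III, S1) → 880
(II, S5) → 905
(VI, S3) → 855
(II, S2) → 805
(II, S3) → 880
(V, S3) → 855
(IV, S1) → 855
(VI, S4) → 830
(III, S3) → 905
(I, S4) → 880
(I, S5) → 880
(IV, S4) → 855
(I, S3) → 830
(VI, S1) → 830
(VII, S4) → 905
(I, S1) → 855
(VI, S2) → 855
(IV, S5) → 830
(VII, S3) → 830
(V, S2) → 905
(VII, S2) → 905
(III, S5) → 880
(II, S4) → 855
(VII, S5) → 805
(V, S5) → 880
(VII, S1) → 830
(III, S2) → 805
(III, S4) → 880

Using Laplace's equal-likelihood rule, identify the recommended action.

Row averages: I=850, II=860, III=870, IV=845, V=880, VI=855, VII=855
Highest average = 880 → V.

V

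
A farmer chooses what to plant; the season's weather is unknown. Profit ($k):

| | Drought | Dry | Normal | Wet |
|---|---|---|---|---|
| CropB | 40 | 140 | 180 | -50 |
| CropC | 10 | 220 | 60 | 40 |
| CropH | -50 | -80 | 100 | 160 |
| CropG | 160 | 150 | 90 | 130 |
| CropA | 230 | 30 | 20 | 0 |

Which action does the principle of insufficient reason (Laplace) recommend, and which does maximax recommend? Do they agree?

Row averages: CropB=77.5, CropC=82.5, CropH=32.5, CropG=132.5, CropA=70
Highest average = 132.5 → CropG.
Row maxima: CropB=180, CropC=220, CropH=160, CropG=160, CropA=230
Best best-case = 230 → CropA.

laplace → CropG; maximax → CropA (disagree)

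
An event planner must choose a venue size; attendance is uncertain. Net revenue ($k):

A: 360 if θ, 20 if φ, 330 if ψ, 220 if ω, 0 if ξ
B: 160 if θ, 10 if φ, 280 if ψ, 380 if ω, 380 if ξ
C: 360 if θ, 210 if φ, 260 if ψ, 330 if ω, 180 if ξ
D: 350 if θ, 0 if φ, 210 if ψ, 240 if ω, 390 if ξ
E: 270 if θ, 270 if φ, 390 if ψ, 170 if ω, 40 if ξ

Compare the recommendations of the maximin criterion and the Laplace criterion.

maximin → C; laplace → C (agree)

Row minima: A=0, B=10, C=180, D=0, E=40
Best worst-case = 180 → C.
Row averages: A=186, B=242, C=268, D=238, E=228
Highest average = 268 → C.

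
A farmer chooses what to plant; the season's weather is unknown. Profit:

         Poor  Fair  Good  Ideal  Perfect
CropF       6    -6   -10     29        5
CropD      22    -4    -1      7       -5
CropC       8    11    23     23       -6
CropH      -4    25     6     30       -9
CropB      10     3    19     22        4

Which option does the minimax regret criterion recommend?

CropC

Column bests: Poor=22, Fair=25, Good=23, Ideal=30, Perfect=5.
CropF regrets: 16, 31, 33, 1, 0 → max 33
CropD regrets: 0, 29, 24, 23, 10 → max 29
CropC regrets: 14, 14, 0, 7, 11 → max 14
CropH regrets: 26, 0, 17, 0, 14 → max 26
CropB regrets: 12, 22, 4, 8, 1 → max 22
Smallest max regret = 14 → CropC.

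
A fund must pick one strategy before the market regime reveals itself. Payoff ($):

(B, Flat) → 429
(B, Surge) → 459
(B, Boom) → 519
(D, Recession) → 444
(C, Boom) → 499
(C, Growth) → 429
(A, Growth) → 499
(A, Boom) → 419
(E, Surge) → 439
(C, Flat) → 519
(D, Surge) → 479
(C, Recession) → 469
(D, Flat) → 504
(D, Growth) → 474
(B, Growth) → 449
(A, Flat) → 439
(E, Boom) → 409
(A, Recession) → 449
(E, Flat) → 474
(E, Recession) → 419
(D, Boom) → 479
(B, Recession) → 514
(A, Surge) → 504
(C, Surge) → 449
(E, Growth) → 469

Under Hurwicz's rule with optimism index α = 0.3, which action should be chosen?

D

A: 0.3·504 + 0.7·419 = 444.5
B: 0.3·519 + 0.7·429 = 456
C: 0.3·519 + 0.7·429 = 456
D: 0.3·504 + 0.7·444 = 462
E: 0.3·474 + 0.7·409 = 428.5
Highest Hurwicz score = 462 → D.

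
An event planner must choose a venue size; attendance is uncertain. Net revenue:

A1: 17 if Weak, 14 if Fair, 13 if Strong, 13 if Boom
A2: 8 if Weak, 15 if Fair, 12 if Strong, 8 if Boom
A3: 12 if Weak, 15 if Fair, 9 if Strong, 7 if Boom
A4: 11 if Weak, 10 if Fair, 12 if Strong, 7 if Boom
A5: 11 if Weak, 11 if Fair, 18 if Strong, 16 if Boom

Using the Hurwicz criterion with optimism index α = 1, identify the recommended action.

A5

A1: 1·17 + 0·13 = 17
A2: 1·15 + 0·8 = 15
A3: 1·15 + 0·7 = 15
A4: 1·12 + 0·7 = 12
A5: 1·18 + 0·11 = 18
Highest Hurwicz score = 18 → A5.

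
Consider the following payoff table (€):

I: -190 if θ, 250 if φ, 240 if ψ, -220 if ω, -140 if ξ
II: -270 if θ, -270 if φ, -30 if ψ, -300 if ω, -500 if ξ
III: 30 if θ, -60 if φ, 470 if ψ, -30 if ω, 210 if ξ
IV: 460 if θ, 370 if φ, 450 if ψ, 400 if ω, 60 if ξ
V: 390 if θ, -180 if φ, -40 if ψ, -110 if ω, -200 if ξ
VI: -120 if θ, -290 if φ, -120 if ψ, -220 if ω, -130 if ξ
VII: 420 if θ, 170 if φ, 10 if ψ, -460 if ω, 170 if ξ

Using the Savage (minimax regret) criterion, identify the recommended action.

IV

Column bests: θ=460, φ=370, ψ=470, ω=400, ξ=210.
I regrets: 650, 120, 230, 620, 350 → max 650
II regrets: 730, 640, 500, 700, 710 → max 730
III regrets: 430, 430, 0, 430, 0 → max 430
IV regrets: 0, 0, 20, 0, 150 → max 150
V regrets: 70, 550, 510, 510, 410 → max 550
VI regrets: 580, 660, 590, 620, 340 → max 660
VII regrets: 40, 200, 460, 860, 40 → max 860
Smallest max regret = 150 → IV.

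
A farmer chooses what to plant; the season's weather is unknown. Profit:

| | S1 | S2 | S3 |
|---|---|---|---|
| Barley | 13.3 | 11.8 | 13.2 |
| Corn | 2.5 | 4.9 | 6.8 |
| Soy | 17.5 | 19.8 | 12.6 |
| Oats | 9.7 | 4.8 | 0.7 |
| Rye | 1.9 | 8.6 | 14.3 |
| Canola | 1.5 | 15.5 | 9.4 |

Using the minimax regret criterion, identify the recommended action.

Soy

Column bests: S1=17.5, S2=19.8, S3=14.3.
Barley regrets: 4.2, 8.0, 1.1 → max 8.0
Corn regrets: 15.0, 14.9, 7.5 → max 15.0
Soy regrets: 0.0, 0.0, 1.7 → max 1.7
Oats regrets: 7.8, 15.0, 13.6 → max 15.0
Rye regrets: 15.6, 11.2, 0.0 → max 15.6
Canola regrets: 16.0, 4.3, 4.9 → max 16.0
Smallest max regret = 1.7 → Soy.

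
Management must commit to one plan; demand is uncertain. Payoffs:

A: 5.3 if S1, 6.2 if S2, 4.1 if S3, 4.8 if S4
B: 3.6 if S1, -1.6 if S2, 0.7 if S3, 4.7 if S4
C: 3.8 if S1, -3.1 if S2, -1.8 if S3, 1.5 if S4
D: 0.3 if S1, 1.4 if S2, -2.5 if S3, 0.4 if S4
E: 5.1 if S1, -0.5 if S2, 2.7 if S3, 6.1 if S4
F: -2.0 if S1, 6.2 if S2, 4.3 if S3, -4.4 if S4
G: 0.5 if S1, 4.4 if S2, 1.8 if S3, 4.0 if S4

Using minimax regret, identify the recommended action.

Column bests: S1=5.3, S2=6.2, S3=4.3, S4=6.1.
A regrets: 0.0, 0.0, 0.2, 1.3 → max 1.3
B regrets: 1.7, 7.8, 3.6, 1.4 → max 7.8
C regrets: 1.5, 9.3, 6.1, 4.6 → max 9.3
D regrets: 5.0, 4.8, 6.8, 5.7 → max 6.8
E regrets: 0.2, 6.7, 1.6, 0.0 → max 6.7
F regrets: 7.3, 0.0, 0.0, 10.5 → max 10.5
G regrets: 4.8, 1.8, 2.5, 2.1 → max 4.8
Smallest max regret = 1.3 → A.

A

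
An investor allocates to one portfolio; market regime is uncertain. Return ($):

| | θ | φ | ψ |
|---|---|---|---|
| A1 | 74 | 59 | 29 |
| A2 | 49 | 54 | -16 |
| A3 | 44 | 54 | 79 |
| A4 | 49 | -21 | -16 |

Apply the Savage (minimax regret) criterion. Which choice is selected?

Column bests: θ=74, φ=59, ψ=79.
A1 regrets: 0, 0, 50 → max 50
A2 regrets: 25, 5, 95 → max 95
A3 regrets: 30, 5, 0 → max 30
A4 regrets: 25, 80, 95 → max 95
Smallest max regret = 30 → A3.

A3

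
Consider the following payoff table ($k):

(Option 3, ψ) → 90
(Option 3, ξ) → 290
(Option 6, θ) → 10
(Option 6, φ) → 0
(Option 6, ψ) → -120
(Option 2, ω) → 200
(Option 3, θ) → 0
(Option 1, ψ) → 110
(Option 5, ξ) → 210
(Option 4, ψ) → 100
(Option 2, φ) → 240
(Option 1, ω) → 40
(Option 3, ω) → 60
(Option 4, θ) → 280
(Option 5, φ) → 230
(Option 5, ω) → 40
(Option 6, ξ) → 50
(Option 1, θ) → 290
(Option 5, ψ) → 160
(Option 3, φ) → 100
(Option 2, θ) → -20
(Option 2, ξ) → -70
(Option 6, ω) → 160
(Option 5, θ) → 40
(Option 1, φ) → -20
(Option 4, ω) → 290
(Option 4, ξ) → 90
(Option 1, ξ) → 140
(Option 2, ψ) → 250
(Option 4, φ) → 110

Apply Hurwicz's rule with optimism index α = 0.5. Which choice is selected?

Option 4

Option 1: 0.5·290 + 0.5·(-20) = 135
Option 2: 0.5·250 + 0.5·(-70) = 90
Option 3: 0.5·290 + 0.5·0 = 145
Option 4: 0.5·290 + 0.5·90 = 190
Option 5: 0.5·230 + 0.5·40 = 135
Option 6: 0.5·160 + 0.5·(-120) = 20
Highest Hurwicz score = 190 → Option 4.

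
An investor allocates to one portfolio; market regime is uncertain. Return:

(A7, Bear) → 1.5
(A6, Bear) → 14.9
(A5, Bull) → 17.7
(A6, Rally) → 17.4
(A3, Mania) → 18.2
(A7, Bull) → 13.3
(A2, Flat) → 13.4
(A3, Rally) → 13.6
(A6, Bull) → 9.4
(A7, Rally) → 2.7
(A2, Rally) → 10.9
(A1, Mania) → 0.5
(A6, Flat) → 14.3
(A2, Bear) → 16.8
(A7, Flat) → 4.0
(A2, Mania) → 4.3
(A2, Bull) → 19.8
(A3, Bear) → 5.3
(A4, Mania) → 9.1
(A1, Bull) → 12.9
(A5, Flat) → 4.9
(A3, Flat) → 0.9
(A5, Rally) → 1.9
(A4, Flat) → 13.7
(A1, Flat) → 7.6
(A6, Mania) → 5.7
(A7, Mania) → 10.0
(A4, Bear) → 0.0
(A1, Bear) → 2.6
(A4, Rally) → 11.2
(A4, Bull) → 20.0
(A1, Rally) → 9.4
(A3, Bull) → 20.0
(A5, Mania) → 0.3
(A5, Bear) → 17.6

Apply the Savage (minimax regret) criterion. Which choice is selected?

A6

Column bests: Bear=17.6, Flat=14.3, Bull=20.0, Rally=17.4, Mania=18.2.
A1 regrets: 15.0, 6.7, 7.1, 8.0, 17.7 → max 17.7
A2 regrets: 0.8, 0.9, 0.2, 6.5, 13.9 → max 13.9
A3 regrets: 12.3, 13.4, 0.0, 3.8, 0.0 → max 13.4
A4 regrets: 17.6, 0.6, 0.0, 6.2, 9.1 → max 17.6
A5 regrets: 0.0, 9.4, 2.3, 15.5, 17.9 → max 17.9
A6 regrets: 2.7, 0.0, 10.6, 0.0, 12.5 → max 12.5
A7 regrets: 16.1, 10.3, 6.7, 14.7, 8.2 → max 16.1
Smallest max regret = 12.5 → A6.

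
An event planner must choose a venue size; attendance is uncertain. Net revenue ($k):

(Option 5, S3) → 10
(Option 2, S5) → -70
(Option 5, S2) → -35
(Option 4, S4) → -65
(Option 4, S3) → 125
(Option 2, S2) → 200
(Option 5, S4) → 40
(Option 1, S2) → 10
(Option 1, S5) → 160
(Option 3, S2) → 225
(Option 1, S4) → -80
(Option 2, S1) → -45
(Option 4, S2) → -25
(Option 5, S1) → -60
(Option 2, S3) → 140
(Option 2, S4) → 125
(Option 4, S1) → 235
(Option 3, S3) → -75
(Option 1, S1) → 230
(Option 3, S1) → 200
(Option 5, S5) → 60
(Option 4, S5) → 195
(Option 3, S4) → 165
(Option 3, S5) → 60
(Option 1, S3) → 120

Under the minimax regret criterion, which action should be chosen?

Column bests: S1=235, S2=225, S3=140, S4=165, S5=195.
Option 1 regrets: 5, 215, 20, 245, 35 → max 245
Option 2 regrets: 280, 25, 0, 40, 265 → max 280
Option 3 regrets: 35, 0, 215, 0, 135 → max 215
Option 4 regrets: 0, 250, 15, 230, 0 → max 250
Option 5 regrets: 295, 260, 130, 125, 135 → max 295
Smallest max regret = 215 → Option 3.

Option 3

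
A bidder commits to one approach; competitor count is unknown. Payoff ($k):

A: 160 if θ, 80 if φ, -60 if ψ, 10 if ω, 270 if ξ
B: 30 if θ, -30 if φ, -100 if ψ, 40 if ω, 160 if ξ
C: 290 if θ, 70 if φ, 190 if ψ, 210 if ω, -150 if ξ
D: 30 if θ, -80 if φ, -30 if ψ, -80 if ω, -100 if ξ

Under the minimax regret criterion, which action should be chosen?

Column bests: θ=290, φ=80, ψ=190, ω=210, ξ=270.
A regrets: 130, 0, 250, 200, 0 → max 250
B regrets: 260, 110, 290, 170, 110 → max 290
C regrets: 0, 10, 0, 0, 420 → max 420
D regrets: 260, 160, 220, 290, 370 → max 370
Smallest max regret = 250 → A.

A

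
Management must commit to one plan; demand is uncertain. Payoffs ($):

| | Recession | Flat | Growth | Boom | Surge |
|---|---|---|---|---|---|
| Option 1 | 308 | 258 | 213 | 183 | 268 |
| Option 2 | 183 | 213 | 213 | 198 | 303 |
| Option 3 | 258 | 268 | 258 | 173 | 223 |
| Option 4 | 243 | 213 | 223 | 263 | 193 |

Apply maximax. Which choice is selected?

Row maxima: Option 1=308, Option 2=303, Option 3=268, Option 4=263
Best best-case = 308 → Option 1.

Option 1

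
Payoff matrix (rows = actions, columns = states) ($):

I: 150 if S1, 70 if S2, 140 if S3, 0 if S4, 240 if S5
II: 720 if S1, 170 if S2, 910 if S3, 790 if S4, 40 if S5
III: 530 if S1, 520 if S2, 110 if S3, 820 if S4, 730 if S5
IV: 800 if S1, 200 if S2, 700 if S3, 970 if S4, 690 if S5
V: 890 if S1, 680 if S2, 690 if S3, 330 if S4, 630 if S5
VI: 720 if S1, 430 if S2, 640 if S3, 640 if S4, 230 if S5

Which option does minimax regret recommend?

IV

Column bests: S1=890, S2=680, S3=910, S4=970, S5=730.
I regrets: 740, 610, 770, 970, 490 → max 970
II regrets: 170, 510, 0, 180, 690 → max 690
III regrets: 360, 160, 800, 150, 0 → max 800
IV regrets: 90, 480, 210, 0, 40 → max 480
V regrets: 0, 0, 220, 640, 100 → max 640
VI regrets: 170, 250, 270, 330, 500 → max 500
Smallest max regret = 480 → IV.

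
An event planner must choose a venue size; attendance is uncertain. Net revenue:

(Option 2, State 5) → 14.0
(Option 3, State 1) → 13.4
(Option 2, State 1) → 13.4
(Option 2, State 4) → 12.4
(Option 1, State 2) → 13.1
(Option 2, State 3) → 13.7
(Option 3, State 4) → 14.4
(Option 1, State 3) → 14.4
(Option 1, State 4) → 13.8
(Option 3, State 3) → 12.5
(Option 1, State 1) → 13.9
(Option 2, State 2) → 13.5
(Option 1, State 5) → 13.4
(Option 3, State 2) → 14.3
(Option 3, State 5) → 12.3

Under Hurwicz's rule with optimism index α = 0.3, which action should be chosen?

Option 1: 0.3·14.4 + 0.7·13.1 = 13.49
Option 2: 0.3·14.0 + 0.7·12.4 = 12.88
Option 3: 0.3·14.4 + 0.7·12.3 = 12.93
Highest Hurwicz score = 13.49 → Option 1.

Option 1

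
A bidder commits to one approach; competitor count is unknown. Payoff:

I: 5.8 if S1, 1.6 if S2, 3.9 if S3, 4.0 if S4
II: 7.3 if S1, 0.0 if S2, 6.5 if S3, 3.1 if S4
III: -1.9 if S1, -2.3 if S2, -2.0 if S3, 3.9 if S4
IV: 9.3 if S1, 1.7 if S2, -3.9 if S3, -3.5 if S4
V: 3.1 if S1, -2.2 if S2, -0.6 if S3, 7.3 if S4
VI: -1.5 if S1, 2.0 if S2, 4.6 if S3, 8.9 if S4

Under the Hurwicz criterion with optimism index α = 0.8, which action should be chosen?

I: 0.8·5.8 + 0.2·1.6 = 4.96
II: 0.8·7.3 + 0.2·0.0 = 5.84
III: 0.8·3.9 + 0.2·(-2.3) = 2.66
IV: 0.8·9.3 + 0.2·(-3.9) = 6.66
V: 0.8·7.3 + 0.2·(-2.2) = 5.4
VI: 0.8·8.9 + 0.2·(-1.5) = 6.82
Highest Hurwicz score = 6.82 → VI.

VI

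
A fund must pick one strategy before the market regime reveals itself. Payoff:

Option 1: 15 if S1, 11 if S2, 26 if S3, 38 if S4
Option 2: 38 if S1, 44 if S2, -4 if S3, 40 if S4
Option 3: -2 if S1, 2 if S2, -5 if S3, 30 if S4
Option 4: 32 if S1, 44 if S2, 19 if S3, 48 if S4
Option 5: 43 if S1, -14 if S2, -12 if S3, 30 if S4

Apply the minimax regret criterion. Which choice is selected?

Column bests: S1=43, S2=44, S3=26, S4=48.
Option 1 regrets: 28, 33, 0, 10 → max 33
Option 2 regrets: 5, 0, 30, 8 → max 30
Option 3 regrets: 45, 42, 31, 18 → max 45
Option 4 regrets: 11, 0, 7, 0 → max 11
Option 5 regrets: 0, 58, 38, 18 → max 58
Smallest max regret = 11 → Option 4.

Option 4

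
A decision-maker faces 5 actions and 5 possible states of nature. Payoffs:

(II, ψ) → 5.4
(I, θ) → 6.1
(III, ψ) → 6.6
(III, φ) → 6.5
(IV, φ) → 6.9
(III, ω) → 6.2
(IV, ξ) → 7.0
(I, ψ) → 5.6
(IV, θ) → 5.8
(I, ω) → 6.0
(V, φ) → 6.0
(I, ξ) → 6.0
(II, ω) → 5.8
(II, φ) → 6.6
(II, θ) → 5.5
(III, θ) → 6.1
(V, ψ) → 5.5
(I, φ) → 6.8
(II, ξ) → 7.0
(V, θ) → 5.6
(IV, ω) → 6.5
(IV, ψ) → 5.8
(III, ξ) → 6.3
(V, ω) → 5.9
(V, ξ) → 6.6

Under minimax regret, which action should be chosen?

III

Column bests: θ=6.1, φ=6.9, ψ=6.6, ω=6.5, ξ=7.0.
I regrets: 0.0, 0.1, 1.0, 0.5, 1.0 → max 1.0
II regrets: 0.6, 0.3, 1.2, 0.7, 0.0 → max 1.2
III regrets: 0.0, 0.4, 0.0, 0.3, 0.7 → max 0.7
IV regrets: 0.3, 0.0, 0.8, 0.0, 0.0 → max 0.8
V regrets: 0.5, 0.9, 1.1, 0.6, 0.4 → max 1.1
Smallest max regret = 0.7 → III.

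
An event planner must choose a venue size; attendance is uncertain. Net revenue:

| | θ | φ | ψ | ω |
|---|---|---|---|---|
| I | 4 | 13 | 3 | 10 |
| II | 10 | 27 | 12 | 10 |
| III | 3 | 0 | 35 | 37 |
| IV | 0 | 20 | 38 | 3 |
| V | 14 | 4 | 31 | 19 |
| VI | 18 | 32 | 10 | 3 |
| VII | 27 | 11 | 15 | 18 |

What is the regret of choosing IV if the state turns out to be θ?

Best payoff under θ is 27.
Regret = 27 − 0 = 27.

27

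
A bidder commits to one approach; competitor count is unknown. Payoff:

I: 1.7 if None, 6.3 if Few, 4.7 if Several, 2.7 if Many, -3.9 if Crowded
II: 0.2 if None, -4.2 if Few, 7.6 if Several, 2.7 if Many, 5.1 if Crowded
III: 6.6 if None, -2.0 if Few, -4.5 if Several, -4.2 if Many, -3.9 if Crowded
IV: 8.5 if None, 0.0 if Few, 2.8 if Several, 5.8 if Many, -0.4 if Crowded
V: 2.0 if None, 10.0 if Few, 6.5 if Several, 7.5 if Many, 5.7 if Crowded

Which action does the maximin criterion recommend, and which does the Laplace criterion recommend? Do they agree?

maximin → V; laplace → V (agree)

Row minima: I=-3.9, II=-4.2, III=-4.5, IV=-0.4, V=2.0
Best worst-case = 2.0 → V.
Row averages: I=2.3, II=2.28, III=-1.6, IV=3.34, V=6.34
Highest average = 6.34 → V.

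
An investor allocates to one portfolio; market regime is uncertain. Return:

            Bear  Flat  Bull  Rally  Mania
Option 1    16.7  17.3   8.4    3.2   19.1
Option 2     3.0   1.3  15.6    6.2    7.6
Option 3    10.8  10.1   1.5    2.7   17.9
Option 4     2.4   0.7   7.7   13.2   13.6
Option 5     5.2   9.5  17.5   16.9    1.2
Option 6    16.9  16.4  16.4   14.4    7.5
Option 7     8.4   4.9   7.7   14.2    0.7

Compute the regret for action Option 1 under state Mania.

0.0

Best payoff under Mania is 19.1.
Regret = 19.1 − 19.1 = 0.0.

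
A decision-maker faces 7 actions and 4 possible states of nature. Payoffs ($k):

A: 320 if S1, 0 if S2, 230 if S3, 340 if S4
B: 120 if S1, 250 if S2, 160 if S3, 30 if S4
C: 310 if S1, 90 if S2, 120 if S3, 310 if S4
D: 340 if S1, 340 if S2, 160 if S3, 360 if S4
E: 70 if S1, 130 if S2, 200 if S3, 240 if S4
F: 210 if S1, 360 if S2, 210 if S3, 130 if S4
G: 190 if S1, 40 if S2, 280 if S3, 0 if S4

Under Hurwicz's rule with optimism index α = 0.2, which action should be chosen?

D

A: 0.2·340 + 0.8·0 = 68
B: 0.2·250 + 0.8·30 = 74
C: 0.2·310 + 0.8·90 = 134
D: 0.2·360 + 0.8·160 = 200
E: 0.2·240 + 0.8·70 = 104
F: 0.2·360 + 0.8·130 = 176
G: 0.2·280 + 0.8·0 = 56
Highest Hurwicz score = 200 → D.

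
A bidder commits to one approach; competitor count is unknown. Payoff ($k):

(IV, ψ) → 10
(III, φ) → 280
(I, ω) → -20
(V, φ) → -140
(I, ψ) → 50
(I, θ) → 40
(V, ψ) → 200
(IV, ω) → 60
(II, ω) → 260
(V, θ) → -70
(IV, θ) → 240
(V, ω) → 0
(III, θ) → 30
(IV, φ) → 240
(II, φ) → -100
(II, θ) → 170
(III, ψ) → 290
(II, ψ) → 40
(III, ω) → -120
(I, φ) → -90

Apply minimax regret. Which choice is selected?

Column bests: θ=240, φ=280, ψ=290, ω=260.
I regrets: 200, 370, 240, 280 → max 370
II regrets: 70, 380, 250, 0 → max 380
III regrets: 210, 0, 0, 380 → max 380
IV regrets: 0, 40, 280, 200 → max 280
V regrets: 310, 420, 90, 260 → max 420
Smallest max regret = 280 → IV.

IV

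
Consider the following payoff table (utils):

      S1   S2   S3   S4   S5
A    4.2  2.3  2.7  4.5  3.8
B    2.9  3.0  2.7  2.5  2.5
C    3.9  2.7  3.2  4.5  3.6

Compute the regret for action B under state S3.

Best payoff under S3 is 3.2.
Regret = 3.2 − 2.7 = 0.5.

0.5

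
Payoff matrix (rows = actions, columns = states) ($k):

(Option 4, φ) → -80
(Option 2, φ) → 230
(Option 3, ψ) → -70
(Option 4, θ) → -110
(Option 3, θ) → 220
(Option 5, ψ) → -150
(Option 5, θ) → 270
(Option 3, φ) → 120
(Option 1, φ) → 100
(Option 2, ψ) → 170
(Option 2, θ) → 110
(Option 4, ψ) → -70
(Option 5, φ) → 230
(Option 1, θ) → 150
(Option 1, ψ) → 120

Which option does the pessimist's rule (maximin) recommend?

Row minima: Option 1=100, Option 2=110, Option 3=-70, Option 4=-110, Option 5=-150
Best worst-case = 110 → Option 2.

Option 2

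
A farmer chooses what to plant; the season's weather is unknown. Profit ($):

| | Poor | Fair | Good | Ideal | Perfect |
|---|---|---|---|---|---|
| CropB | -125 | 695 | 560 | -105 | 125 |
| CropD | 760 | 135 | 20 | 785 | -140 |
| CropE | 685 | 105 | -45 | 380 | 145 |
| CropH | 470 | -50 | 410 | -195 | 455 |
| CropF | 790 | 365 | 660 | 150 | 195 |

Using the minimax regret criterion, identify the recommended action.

Column bests: Poor=790, Fair=695, Good=660, Ideal=785, Perfect=455.
CropB regrets: 915, 0, 100, 890, 330 → max 915
CropD regrets: 30, 560, 640, 0, 595 → max 640
CropE regrets: 105, 590, 705, 405, 310 → max 705
CropH regrets: 320, 745, 250, 980, 0 → max 980
CropF regrets: 0, 330, 0, 635, 260 → max 635
Smallest max regret = 635 → CropF.

CropF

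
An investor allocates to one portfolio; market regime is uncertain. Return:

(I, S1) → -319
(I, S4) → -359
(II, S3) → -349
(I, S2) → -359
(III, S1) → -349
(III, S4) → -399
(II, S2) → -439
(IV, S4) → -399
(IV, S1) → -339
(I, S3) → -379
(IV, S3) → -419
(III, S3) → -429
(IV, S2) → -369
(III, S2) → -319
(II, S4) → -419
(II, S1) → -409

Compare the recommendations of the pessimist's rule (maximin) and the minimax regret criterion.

maximin → I; minimax regret → I (agree)

Row minima: I=-379, II=-439, III=-429, IV=-419
Best worst-case = -379 → I.
Column bests: S1=-319, S2=-319, S3=-349, S4=-359.
I regrets: 0, 40, 30, 0 → max 40
II regrets: 90, 120, 0, 60 → max 120
III regrets: 30, 0, 80, 40 → max 80
IV regrets: 20, 50, 70, 40 → max 70
Smallest max regret = 40 → I.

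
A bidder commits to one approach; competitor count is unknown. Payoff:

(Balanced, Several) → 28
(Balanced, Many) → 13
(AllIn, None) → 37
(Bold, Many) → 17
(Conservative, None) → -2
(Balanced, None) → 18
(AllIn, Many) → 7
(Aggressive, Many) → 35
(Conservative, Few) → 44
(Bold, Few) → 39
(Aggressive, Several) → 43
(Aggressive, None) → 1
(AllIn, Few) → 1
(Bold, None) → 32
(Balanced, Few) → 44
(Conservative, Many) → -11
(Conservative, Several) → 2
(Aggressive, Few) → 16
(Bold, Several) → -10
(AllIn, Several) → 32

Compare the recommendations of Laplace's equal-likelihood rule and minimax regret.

laplace → Balanced; minimax regret → Balanced (agree)

Row averages: Conservative=8.25, Balanced=25.75, Aggressive=23.75, Bold=19.5, AllIn=19.25
Highest average = 25.75 → Balanced.
Column bests: None=37, Few=44, Several=43, Many=35.
Conservative regrets: 39, 0, 41, 46 → max 46
Balanced regrets: 19, 0, 15, 22 → max 22
Aggressive regrets: 36, 28, 0, 0 → max 36
Bold regrets: 5, 5, 53, 18 → max 53
AllIn regrets: 0, 43, 11, 28 → max 43
Smallest max regret = 22 → Balanced.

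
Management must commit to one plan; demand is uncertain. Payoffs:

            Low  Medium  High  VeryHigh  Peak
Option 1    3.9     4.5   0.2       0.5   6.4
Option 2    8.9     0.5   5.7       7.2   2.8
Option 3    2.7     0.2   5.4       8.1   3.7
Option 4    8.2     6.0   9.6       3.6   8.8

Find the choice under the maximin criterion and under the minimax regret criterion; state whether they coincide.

maximin → Option 4; minimax regret → Option 4 (agree)

Row minima: Option 1=0.2, Option 2=0.5, Option 3=0.2, Option 4=3.6
Best worst-case = 3.6 → Option 4.
Column bests: Low=8.9, Medium=6.0, High=9.6, VeryHigh=8.1, Peak=8.8.
Option 1 regrets: 5.0, 1.5, 9.4, 7.6, 2.4 → max 9.4
Option 2 regrets: 0.0, 5.5, 3.9, 0.9, 6.0 → max 6.0
Option 3 regrets: 6.2, 5.8, 4.2, 0.0, 5.1 → max 6.2
Option 4 regrets: 0.7, 0.0, 0.0, 4.5, 0.0 → max 4.5
Smallest max regret = 4.5 → Option 4.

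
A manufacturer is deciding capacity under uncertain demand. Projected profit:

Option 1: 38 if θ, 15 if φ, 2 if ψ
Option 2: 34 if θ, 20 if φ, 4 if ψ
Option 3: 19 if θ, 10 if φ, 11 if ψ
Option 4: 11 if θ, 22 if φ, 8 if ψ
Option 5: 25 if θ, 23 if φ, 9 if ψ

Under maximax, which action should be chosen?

Row maxima: Option 1=38, Option 2=34, Option 3=19, Option 4=22, Option 5=25
Best best-case = 38 → Option 1.

Option 1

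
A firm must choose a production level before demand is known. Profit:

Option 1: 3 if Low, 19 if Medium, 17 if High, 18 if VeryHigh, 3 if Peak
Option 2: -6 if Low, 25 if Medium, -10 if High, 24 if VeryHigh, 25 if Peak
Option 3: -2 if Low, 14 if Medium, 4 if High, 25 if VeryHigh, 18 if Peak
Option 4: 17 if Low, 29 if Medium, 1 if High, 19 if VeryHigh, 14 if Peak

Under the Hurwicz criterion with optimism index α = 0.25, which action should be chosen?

Option 4

Option 1: 0.25·19 + 0.75·3 = 7
Option 2: 0.25·25 + 0.75·(-10) = -1.25
Option 3: 0.25·25 + 0.75·(-2) = 4.75
Option 4: 0.25·29 + 0.75·1 = 8
Highest Hurwicz score = 8 → Option 4.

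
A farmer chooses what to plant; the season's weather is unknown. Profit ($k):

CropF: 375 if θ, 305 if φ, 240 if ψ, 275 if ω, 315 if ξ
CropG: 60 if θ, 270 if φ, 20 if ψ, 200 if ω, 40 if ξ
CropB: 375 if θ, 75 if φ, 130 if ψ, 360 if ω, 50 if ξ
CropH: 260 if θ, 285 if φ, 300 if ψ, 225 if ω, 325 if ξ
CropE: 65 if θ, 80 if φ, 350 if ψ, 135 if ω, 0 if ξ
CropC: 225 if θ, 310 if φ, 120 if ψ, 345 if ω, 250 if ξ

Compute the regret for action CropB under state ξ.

275

Best payoff under ξ is 325.
Regret = 325 − 50 = 275.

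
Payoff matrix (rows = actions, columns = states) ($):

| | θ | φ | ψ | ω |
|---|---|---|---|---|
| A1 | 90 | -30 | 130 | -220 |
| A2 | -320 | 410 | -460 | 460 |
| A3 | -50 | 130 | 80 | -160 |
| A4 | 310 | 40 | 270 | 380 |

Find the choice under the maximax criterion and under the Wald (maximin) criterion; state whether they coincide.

Row maxima: A1=130, A2=460, A3=130, A4=380
Best best-case = 460 → A2.
Row minima: A1=-220, A2=-460, A3=-160, A4=40
Best worst-case = 40 → A4.

maximax → A2; maximin → A4 (disagree)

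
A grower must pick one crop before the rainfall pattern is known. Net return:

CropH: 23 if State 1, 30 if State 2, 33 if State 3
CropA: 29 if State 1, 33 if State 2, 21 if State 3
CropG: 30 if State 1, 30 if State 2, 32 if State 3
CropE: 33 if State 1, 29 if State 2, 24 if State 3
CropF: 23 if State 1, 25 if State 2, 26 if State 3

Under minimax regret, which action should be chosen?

CropG

Column bests: State 1=33, State 2=33, State 3=33.
CropH regrets: 10, 3, 0 → max 10
CropA regrets: 4, 0, 12 → max 12
CropG regrets: 3, 3, 1 → max 3
CropE regrets: 0, 4, 9 → max 9
CropF regrets: 10, 8, 7 → max 10
Smallest max regret = 3 → CropG.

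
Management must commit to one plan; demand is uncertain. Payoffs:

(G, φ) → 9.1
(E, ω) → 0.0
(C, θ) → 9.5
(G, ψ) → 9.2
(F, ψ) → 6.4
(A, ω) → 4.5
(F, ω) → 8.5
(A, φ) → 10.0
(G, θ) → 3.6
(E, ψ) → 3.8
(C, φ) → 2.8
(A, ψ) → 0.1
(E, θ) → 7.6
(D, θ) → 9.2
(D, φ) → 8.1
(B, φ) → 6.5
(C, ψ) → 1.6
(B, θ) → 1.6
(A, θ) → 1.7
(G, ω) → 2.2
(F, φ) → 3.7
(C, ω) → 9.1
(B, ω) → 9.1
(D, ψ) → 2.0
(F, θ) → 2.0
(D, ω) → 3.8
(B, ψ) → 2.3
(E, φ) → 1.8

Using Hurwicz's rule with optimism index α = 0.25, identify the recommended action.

A: 0.25·10.0 + 0.75·0.1 = 2.575
B: 0.25·9.1 + 0.75·1.6 = 3.475
C: 0.25·9.5 + 0.75·1.6 = 3.575
D: 0.25·9.2 + 0.75·2.0 = 3.8
E: 0.25·7.6 + 0.75·0.0 = 1.9
F: 0.25·8.5 + 0.75·2.0 = 3.625
G: 0.25·9.2 + 0.75·2.2 = 3.95
Highest Hurwicz score = 3.95 → G.

G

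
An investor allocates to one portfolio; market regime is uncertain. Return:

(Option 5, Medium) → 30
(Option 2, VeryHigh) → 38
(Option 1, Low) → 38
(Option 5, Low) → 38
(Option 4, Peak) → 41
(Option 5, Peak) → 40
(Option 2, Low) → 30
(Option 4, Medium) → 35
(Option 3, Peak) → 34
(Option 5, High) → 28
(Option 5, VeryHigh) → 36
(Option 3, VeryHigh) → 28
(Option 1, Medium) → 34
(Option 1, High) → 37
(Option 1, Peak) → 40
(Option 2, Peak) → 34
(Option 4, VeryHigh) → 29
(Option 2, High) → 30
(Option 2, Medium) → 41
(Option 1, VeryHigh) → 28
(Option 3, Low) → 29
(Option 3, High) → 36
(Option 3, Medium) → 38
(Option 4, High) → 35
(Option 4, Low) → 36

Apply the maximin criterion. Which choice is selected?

Row minima: Option 1=28, Option 2=30, Option 3=28, Option 4=29, Option 5=28
Best worst-case = 30 → Option 2.

Option 2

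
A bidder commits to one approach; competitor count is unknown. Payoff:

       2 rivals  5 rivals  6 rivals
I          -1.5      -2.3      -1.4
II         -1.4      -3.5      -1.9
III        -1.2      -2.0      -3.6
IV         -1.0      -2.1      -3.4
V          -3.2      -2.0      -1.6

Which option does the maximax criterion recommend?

IV

Row maxima: I=-1.4, II=-1.4, III=-1.2, IV=-1.0, V=-1.6
Best best-case = -1.0 → IV.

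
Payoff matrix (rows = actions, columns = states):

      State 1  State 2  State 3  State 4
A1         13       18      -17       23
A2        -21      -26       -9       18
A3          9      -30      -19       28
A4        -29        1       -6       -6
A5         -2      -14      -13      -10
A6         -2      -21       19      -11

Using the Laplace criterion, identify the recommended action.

Row averages: A1=9.25, A2=-9.5, A3=-3, A4=-10, A5=-9.75, A6=-3.75
Highest average = 9.25 → A1.

A1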